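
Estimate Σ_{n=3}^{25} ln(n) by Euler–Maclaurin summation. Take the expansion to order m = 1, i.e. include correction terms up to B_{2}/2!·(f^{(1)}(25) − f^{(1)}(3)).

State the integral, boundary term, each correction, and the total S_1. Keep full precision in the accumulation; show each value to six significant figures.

S_1 ≈ 57.3104

∫_3^25 ln(x) dx evaluates to 55.1761.
½[f(3) + f(25)] = ½[1.09861 + 3.21888] = 2.15874.
Integral + boundary = 57.3348.
k=1: B_{2}/(2)! × [f^{(1)}(25) − f^{(1)}(3)] = 1/12 × (0.0400000 − 0.333333) = -0.0244444.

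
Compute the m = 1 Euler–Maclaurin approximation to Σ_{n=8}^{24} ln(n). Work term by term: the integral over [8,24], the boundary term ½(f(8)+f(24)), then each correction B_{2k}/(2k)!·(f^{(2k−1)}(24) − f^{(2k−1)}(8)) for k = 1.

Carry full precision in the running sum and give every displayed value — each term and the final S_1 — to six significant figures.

S_1 ≈ 46.2596

Integral: ∫_8^24 ln(x) dx = 43.6378.
Boundary: ½(f(8) + f(24)) = ½(2.07944 + 3.17805) = 2.62875.
Running total after boundary: 46.2665.
k=1: B_{2}/(2)! × [f^{(1)}(24) − f^{(1)}(8)] = 1/12 × (0.0416667 − 0.125000) = -0.00694444.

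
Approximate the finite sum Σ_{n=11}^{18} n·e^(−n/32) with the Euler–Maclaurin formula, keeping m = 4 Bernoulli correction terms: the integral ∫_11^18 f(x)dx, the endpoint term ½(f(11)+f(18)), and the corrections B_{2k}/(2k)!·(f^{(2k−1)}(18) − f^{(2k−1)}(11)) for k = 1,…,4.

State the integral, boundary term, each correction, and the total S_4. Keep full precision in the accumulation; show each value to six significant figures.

S_4 ≈ 73.0877

∫_11^18 x·e^(−x/32) dx evaluates to 64.0776.
Endpoint term: (f(11) + f(18))/2 = (7.80017 + 10.2561)/2 = 9.02813.
Integral + boundary = 73.1057.
Order-1 term: 1/12 · (0.249280 − 0.465351) = -0.0180059.
Running total after k=1: 73.0877.
Order-2 term: −1/720 · (0.00135629 − 0.00183942) = 6.71004e-07.
Running total after k=2: 73.0877.
Order-3 term: 1/30240 · (2.41128e-06 − 3.14882e-06) = -2.43895e-11.
Running total after k=3: 73.0877.
Order-4 term: −1/1209600 · (3.41607e-09 − 4.39583e-09) = 8.09988e-16.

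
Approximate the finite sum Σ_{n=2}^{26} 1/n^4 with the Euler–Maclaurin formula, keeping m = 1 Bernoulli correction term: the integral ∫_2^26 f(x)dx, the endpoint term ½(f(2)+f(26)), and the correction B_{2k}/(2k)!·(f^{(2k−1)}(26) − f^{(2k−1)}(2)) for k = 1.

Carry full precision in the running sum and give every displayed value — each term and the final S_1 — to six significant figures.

S_1 ≈ 0.0833154

The integral term ∫_2^26 1/x^4 dx = 0.0416477.
½[f(2) + f(26)] = ½[0.0625000 + 2.18830e-06] = 0.0312511.
So far: 0.0728988.
Order-1 term: 1/12 · (-3.36661e-07 − (-0.125000)) = 0.0104166.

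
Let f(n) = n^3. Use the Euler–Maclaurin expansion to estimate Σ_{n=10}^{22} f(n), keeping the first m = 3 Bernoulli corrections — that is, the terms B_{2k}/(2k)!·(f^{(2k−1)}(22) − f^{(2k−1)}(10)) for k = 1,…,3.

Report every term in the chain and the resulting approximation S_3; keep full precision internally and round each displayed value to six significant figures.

S_3 ≈ 61984.0

Integral: ∫_10^22 x^3 dx = 56064.0.
Boundary: ½(f(10) + f(22)) = ½(1000.00 + 10648.0) = 5824.00.
Running total after boundary: 61888.0.
Order-1 term: 1/12 · (1452.00 − 300.000) = 96.0000.
After k=1: 61984.0.
Order-2 term: −1/720 · (6.00000 − 6.00000) = 0.00000.
After k=2: 61984.0.
Order-3 term: 1/30240 · (0.00000 − 0.00000) = 0.00000.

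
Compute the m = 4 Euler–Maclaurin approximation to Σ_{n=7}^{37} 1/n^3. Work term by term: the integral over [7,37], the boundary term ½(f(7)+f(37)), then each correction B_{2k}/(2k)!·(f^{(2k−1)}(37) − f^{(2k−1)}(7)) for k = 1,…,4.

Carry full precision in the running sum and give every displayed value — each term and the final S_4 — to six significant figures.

S_4 ≈ 0.0114097

Integral: ∫_7^37 1/x^3 dx = 0.00983885.
½[f(7) + f(37)] = ½[0.00291545 + 1.97422e-05] = 0.00146760.
So far: 0.0113064.
Correction k=1: B_{2}/2! · (f^{(1)}(37) − f^{(1)}(7)) = 1/12 · (-1.60072e-06 − (-0.00124948)) = 0.000103990.
After k=1: 0.0114104.
Correction k=2: B_{4}/4! · (f^{(3)}(37) − f^{(3)}(7)) = −1/720 · (-2.33852e-08 − (-0.000509992)) = -7.08289e-07.
After k=2: 0.0114097.
Correction k=3: B_{6}/6! · (f^{(5)}(37) − f^{(5)}(7)) = 1/30240 · (-7.17442e-10 − (-0.000437136)) = 1.44555e-08.
After k=3: 0.0114097.
Correction k=4: B_{8}/8! · (f^{(7)}(37) − f^{(7)}(7)) = −1/1209600 · (-3.77325e-11 − (-0.000642322)) = -5.31020e-10.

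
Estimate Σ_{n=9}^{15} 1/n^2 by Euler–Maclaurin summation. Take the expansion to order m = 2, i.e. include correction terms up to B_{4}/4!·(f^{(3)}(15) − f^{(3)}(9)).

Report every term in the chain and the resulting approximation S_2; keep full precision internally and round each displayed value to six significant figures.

S_2 ≈ 0.0530182

∫_9^15 1/x^2 dx evaluates to 0.0444444.
Endpoint term: (f(9) + f(15))/2 = (0.0123457 + 0.00444444)/2 = 0.00839506.
Integral + boundary = 0.0528395.
Order-1 term: 1/12 · (-0.000592593 − (-0.00274348)) = 0.000179241.
Partial sum through k=1: 0.0530187.
Order-2 term: −1/720 · (-3.16049e-05 − (-0.000406442)) = -5.20607e-07.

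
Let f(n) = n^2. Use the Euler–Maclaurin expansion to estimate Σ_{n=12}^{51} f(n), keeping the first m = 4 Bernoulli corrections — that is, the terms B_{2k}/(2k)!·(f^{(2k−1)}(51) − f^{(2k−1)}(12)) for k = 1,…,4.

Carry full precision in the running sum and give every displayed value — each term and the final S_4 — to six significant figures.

The integral term ∫_12^51 x^2 dx = 43641.0.
½[f(12) + f(51)] = ½[144.000 + 2601.00] = 1372.50.
Integral + boundary = 45013.5.
Correction k=1: B_{2}/2! · (f^{(1)}(51) − f^{(1)}(12)) = 1/12 · (102.000 − 24.0000) = 6.50000.
Running total after k=1: 45020.0.
Correction k=2: B_{4}/4! · (f^{(3)}(51) − f^{(3)}(12)) = −1/720 · (0.00000 − 0.00000) = 0.00000.
Running total after k=2: 45020.0.
Correction k=3: B_{6}/6! · (f^{(5)}(51) − f^{(5)}(12)) = 1/30240 · (0.00000 − 0.00000) = 0.00000.
Running total after k=3: 45020.0.
Correction k=4: B_{8}/8! · (f^{(7)}(51) − f^{(7)}(12)) = −1/1209600 · (0.00000 − 0.00000) = 0.00000.

S_4 ≈ 45020.0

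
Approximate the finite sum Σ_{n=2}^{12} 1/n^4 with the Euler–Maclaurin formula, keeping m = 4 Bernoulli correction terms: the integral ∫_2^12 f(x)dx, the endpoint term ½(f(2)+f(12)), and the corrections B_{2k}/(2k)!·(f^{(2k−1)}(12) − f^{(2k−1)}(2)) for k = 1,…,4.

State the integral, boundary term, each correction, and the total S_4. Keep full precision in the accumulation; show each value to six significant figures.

∫_2^12 1/x^4 dx evaluates to 0.0414738.
½[f(2) + f(12)] = ½[0.0625000 + 4.82253e-05] = 0.0312741.
Integral + boundary = 0.0727479.
Order-1 term: 1/12 · (-1.60751e-05 − (-0.125000)) = 0.0104153.
After k=1: 0.0831632.
Order-2 term: −1/720 · (-3.34898e-06 − (-0.937500)) = -0.00130208.
After k=2: 0.0818611.
Order-3 term: 1/30240 · (-1.30238e-06 − (-13.1250)) = 0.000434028.
After k=3: 0.0822952.
Order-4 term: −1/1209600 · (-8.13988e-07 − (-295.312)) = -0.000244141.

S_4 ≈ 0.0820510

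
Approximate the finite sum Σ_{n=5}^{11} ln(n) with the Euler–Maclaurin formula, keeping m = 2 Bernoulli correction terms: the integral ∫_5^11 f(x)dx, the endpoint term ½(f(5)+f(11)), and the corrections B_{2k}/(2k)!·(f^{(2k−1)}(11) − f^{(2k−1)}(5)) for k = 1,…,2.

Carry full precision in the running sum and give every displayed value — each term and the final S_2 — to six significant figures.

∫_5^11 ln(x) dx evaluates to 12.3297.
Endpoint term: (f(5) + f(11))/2 = (1.60944 + 2.39790)/2 = 2.00367.
Running total after boundary: 14.3333.
k=1: B_{2}/(2)! × [f^{(1)}(11) − f^{(1)}(5)] = 1/12 × (0.0909091 − 0.200000) = -0.00909091.
After k=1: 14.3242.
k=2: B_{4}/(4)! × [f^{(3)}(11) − f^{(3)}(5)] = −1/720 × (0.00150263 − 0.0160000) = 2.01352e-05.

S_2 ≈ 14.3243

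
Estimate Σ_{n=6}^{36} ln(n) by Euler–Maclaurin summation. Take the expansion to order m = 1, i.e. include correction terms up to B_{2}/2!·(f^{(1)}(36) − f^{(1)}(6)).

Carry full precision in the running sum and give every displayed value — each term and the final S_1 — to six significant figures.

S_1 ≈ 90.9322

∫_6^36 ln(x) dx evaluates to 88.2561.
Boundary: ½(f(6) + f(36)) = ½(1.79176 + 3.58352) = 2.68764.
Integral + boundary = 90.9438.
Order-1 term: 1/12 · (0.0277778 − 0.166667) = -0.0115741.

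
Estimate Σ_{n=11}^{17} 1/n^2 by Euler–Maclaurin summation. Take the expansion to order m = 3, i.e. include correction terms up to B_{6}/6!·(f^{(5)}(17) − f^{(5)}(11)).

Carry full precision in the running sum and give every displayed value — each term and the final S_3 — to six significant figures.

S_3 ≈ 0.0380390

Integral: ∫_11^17 1/x^2 dx = 0.0320856.
Boundary: ½(f(11) + f(17)) = ½(0.00826446 + 0.00346021) = 0.00586234.
Running total after boundary: 0.0379479.
k=1: B_{2}/(2)! × [f^{(1)}(17) − f^{(1)}(11)] = 1/12 × (-0.000407083 − (-0.00150263)) = 9.12955e-05.
After k=1: 0.0380392.
k=2: B_{4}/(4)! × [f^{(3)}(17) − f^{(3)}(11)] = −1/720 × (-1.69031e-05 − (-0.000149021)) = -1.83497e-07.
After k=2: 0.0380390.
k=3: B_{6}/(6)! × [f^{(5)}(17) − f^{(5)}(11)] = 1/30240 × (-1.75465e-06 − (-3.69474e-05)) = 1.16378e-09.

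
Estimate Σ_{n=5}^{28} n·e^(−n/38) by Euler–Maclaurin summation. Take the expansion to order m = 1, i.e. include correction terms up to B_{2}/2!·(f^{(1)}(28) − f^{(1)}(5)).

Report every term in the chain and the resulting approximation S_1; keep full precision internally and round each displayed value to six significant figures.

The integral term ∫_5^28 x·e^(−x/38) dx = 232.158.
Boundary: ½(f(5) + f(28)) = ½(4.38355 + 13.4014) = 8.89250.
So far: 241.050.
Correction k=1: B_{2}/2! · (f^{(1)}(28) − f^{(1)}(5)) = 1/12 · (0.125953 − 0.761353) = -0.0529500.

S_1 ≈ 240.997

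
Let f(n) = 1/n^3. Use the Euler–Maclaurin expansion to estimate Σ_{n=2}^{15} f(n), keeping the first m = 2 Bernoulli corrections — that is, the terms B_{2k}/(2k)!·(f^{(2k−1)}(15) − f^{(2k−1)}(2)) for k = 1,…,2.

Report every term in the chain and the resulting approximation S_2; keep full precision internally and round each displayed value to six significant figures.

∫_2^15 1/x^3 dx evaluates to 0.122778.
Endpoint term: (f(2) + f(15))/2 = (0.125000 + 0.000296296)/2 = 0.0626481.
So far: 0.185426.
k=1: B_{2}/(2)! × [f^{(1)}(15) − f^{(1)}(2)] = 1/12 × (-5.92593e-05 − (-0.187500)) = 0.0156201.
Partial sum through k=1: 0.201046.
k=2: B_{4}/(4)! × [f^{(3)}(15) − f^{(3)}(2)] = −1/720 × (-5.26749e-06 − (-0.937500)) = -0.00130208.

S_2 ≈ 0.199744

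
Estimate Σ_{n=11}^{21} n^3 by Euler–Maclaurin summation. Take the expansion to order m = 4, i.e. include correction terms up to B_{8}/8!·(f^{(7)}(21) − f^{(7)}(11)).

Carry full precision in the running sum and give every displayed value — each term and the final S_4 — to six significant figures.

∫_11^21 x^3 dx evaluates to 44960.0.
Boundary: ½(f(11) + f(21)) = ½(1331.00 + 9261.00) = 5296.00.
Running total after boundary: 50256.0.
k=1: B_{2}/(2)! × [f^{(1)}(21) − f^{(1)}(11)] = 1/12 × (1323.00 − 363.000) = 80.0000.
Running total after k=1: 50336.0.
k=2: B_{4}/(4)! × [f^{(3)}(21) − f^{(3)}(11)] = −1/720 × (6.00000 − 6.00000) = 0.00000.
Running total after k=2: 50336.0.
k=3: B_{6}/(6)! × [f^{(5)}(21) − f^{(5)}(11)] = 1/30240 × (0.00000 − 0.00000) = 0.00000.
Running total after k=3: 50336.0.
k=4: B_{8}/(8)! × [f^{(7)}(21) − f^{(7)}(11)] = −1/1209600 × (0.00000 − 0.00000) = 0.00000.

S_4 ≈ 50336.0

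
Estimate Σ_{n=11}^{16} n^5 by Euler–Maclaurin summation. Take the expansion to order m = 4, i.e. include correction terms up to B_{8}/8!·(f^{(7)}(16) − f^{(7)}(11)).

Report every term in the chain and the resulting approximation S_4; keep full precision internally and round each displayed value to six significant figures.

Integral: ∫_11^16 x^5 dx = 2.50094e+06.
Boundary: ½(f(11) + f(16)) = ½(161051 + 1.04858e+06) = 604814.
Running total after boundary: 3.10576e+06.
Correction k=1: B_{2}/2! · (f^{(1)}(16) − f^{(1)}(11)) = 1/12 · (327680 − 73205.0) = 21206.2.
Partial sum through k=1: 3.12696e+06.
Correction k=2: B_{4}/4! · (f^{(3)}(16) − f^{(3)}(11)) = −1/720 · (15360.0 − 7260.00) = -11.2500.
Partial sum through k=2: 3.12695e+06.
Correction k=3: B_{6}/6! · (f^{(5)}(16) − f^{(5)}(11)) = 1/30240 · (120.000 − 120.000) = 0.00000.
Partial sum through k=3: 3.12695e+06.
Correction k=4: B_{8}/8! · (f^{(7)}(16) − f^{(7)}(11)) = −1/1209600 · (0.00000 − 0.00000) = 0.00000.

S_4 ≈ 3.12695e+06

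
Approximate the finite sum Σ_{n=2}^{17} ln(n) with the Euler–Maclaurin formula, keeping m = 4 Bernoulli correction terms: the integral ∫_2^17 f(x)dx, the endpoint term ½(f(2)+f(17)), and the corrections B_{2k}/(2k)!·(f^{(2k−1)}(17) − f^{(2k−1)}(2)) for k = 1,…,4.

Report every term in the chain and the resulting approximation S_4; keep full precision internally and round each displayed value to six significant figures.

S_4 ≈ 33.5051

∫_2^17 ln(x) dx evaluates to 31.7783.
Endpoint term: (f(2) + f(17))/2 = (0.693147 + 2.83321)/2 = 1.76318.
Integral + boundary = 33.5415.
Correction k=1: B_{2}/2! · (f^{(1)}(17) − f^{(1)}(2)) = 1/12 · (0.0588235 − 0.500000) = -0.0367647.
After k=1: 33.5047.
Correction k=2: B_{4}/4! · (f^{(3)}(17) − f^{(3)}(2)) = −1/720 · (0.000407083 − 0.250000) = 0.000346657.
After k=2: 33.5051.
Correction k=3: B_{6}/6! · (f^{(5)}(17) − f^{(5)}(2)) = 1/30240 · (1.69031e-05 − 0.750000) = -2.48010e-05.
After k=3: 33.5051.
Correction k=4: B_{8}/8! · (f^{(7)}(17) − f^{(7)}(2)) = −1/1209600 · (1.75465e-06 − 5.62500) = 4.65030e-06.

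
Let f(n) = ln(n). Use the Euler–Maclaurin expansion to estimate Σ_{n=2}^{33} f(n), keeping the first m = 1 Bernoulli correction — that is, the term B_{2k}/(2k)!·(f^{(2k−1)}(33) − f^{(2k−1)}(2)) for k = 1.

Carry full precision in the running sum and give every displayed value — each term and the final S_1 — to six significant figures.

S_1 ≈ 85.0541

The integral term ∫_2^33 ln(x) dx = 82.9985.
Boundary: ½(f(2) + f(33)) = ½(0.693147 + 3.49651) = 2.09483.
Running total after boundary: 85.0933.
k=1: B_{2}/(2)! × [f^{(1)}(33) − f^{(1)}(2)] = 1/12 × (0.0303030 − 0.500000) = -0.0391414.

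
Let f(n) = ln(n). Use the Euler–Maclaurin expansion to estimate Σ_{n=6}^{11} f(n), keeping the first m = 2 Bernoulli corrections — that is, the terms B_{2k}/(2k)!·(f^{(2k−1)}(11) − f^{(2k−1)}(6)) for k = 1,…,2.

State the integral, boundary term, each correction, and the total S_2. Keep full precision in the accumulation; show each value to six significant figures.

The integral term ∫_6^11 ln(x) dx = 10.6263.
½[f(6) + f(11)] = ½[1.79176 + 2.39790] = 2.09483.
Integral + boundary = 12.7211.
Correction k=1: B_{2}/2! · (f^{(1)}(11) − f^{(1)}(6)) = 1/12 · (0.0909091 − 0.166667) = -0.00631313.
After k=1: 12.7148.
Correction k=2: B_{4}/4! · (f^{(3)}(11) − f^{(3)}(6)) = −1/720 · (0.00150263 − 0.00925926) = 1.07731e-05.

S_2 ≈ 12.7148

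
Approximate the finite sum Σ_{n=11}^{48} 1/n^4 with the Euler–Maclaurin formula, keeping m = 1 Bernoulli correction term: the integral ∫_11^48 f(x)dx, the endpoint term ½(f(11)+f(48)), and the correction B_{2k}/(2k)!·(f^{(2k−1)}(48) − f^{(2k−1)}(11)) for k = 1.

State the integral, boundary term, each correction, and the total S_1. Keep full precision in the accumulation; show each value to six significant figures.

S_1 ≈ 0.000283737

The integral term ∫_11^48 1/x^4 dx = 0.000247424.
Boundary: ½(f(11) + f(48)) = ½(6.83013e-05 + 1.88380e-07) = 3.42449e-05.
Integral + boundary = 0.000281669.
k=1: B_{2}/(2)! × [f^{(1)}(48) − f^{(1)}(11)] = 1/12 × (-1.56983e-08 − (-2.48369e-05)) = 2.06843e-06.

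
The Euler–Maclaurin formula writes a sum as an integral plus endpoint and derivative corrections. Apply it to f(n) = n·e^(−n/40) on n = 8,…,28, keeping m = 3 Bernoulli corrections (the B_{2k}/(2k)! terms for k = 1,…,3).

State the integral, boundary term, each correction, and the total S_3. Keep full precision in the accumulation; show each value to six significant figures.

The integral term ∫_8^28 x·e^(−x/40) dx = 221.251.
½[f(8) + f(28)] = ½[6.54985 + 13.9044] = 10.2271.
So far: 231.478.
Order-1 term: 1/12 · (0.148976 − 0.654985) = -0.0421674.
Running total after k=1: 231.436.
Order-2 term: −1/720 · (0.000713841 − 0.00143278) = 9.98524e-07.
Running total after k=2: 231.436.
Order-3 term: 1/30240 · (8.34108e-07 − 1.53512e-06) = -2.31816e-11.

S_3 ≈ 231.436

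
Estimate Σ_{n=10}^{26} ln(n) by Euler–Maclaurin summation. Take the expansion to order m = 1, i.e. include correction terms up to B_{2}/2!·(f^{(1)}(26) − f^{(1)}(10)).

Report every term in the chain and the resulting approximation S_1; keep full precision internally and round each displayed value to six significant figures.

∫_10^26 ln(x) dx evaluates to 45.6847.
Endpoint term: (f(10) + f(26))/2 = (2.30259 + 3.25810)/2 = 2.78034.
So far: 48.4650.
Correction k=1: B_{2}/2! · (f^{(1)}(26) − f^{(1)}(10)) = 1/12 · (0.0384615 − 0.100000) = -0.00512821.

S_1 ≈ 48.4599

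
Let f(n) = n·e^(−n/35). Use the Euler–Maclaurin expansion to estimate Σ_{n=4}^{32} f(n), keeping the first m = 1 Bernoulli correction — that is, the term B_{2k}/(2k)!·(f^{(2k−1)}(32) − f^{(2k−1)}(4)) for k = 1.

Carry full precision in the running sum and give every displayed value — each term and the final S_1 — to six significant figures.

Integral: ∫_4^32 x·e^(−x/35) dx = 277.702.
½[f(4) + f(32)] = ½[3.56801 + 12.8257] = 8.19685.
Running total after boundary: 285.898.
Order-1 term: 1/12 · (0.0343545 − 0.790060) = -0.0629754.

S_1 ≈ 285.835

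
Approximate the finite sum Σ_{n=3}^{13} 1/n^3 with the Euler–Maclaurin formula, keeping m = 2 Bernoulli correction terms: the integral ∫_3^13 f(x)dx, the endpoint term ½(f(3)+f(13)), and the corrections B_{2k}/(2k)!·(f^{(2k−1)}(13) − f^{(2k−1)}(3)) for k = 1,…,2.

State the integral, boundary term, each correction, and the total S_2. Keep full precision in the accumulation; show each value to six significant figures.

Integral: ∫_3^13 1/x^3 dx = 0.0525970.
Boundary: ½(f(3) + f(13)) = ½(0.0370370 + 0.000455166) = 0.0187461.
So far: 0.0713431.
Correction k=1: B_{2}/2! · (f^{(1)}(13) − f^{(1)}(3)) = 1/12 · (-0.000105038 − (-0.0370370)) = 0.00307767.
Running total after k=1: 0.0744207.
Correction k=2: B_{4}/4! · (f^{(3)}(13) − f^{(3)}(3)) = −1/720 · (-1.24306e-05 − (-0.0823045)) = -0.000114295.

S_2 ≈ 0.0743064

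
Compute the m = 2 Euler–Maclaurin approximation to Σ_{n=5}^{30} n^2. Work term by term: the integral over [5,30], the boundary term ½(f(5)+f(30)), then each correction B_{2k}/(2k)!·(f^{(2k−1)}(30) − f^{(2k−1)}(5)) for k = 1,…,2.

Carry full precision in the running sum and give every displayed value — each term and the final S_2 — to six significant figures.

∫_5^30 x^2 dx evaluates to 8958.33.
½[f(5) + f(30)] = ½[25.0000 + 900.000] = 462.500.
Running total after boundary: 9420.83.
Correction k=1: B_{2}/2! · (f^{(1)}(30) − f^{(1)}(5)) = 1/12 · (60.0000 − 10.0000) = 4.16667.
Partial sum through k=1: 9425.00.
Correction k=2: B_{4}/4! · (f^{(3)}(30) − f^{(3)}(5)) = −1/720 · (0.00000 − 0.00000) = 0.00000.

S_2 ≈ 9425.00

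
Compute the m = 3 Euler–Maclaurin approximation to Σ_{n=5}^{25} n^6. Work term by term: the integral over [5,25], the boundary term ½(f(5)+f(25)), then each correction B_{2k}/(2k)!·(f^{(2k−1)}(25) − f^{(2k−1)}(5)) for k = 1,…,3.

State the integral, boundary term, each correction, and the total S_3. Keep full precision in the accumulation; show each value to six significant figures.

The integral term ∫_5^25 x^6 dx = 8.71920e+08.
½[f(5) + f(25)] = ½[15625.0 + 2.44141e+08] = 1.22078e+08.
Running total after boundary: 9.93998e+08.
Order-1 term: 1/12 · (5.85938e+07 − 18750.0) = 4.88125e+06.
After k=1: 9.98879e+08.
Order-2 term: −1/720 · (1.87500e+06 − 15000.0) = -2583.33.
After k=2: 9.98876e+08.
Order-3 term: 1/30240 · (18000.0 − 3600.00) = 0.476190.

S_3 ≈ 9.98876e+08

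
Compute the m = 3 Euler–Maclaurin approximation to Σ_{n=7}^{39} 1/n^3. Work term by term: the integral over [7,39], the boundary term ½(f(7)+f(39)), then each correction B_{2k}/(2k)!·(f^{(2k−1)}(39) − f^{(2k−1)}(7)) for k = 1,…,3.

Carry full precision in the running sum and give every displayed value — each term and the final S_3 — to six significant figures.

∫_7^39 1/x^3 dx evaluates to 0.00987535.
Boundary: ½(f(7) + f(39)) = ½(0.00291545 + 1.68580e-05) = 0.00146615.
So far: 0.0113415.
Order-1 term: 1/12 · (-1.29677e-06 − (-0.00124948)) = 0.000104015.
Running total after k=1: 0.0114455.
Order-2 term: −1/720 · (-1.70515e-08 − (-0.000509992)) = -7.08298e-07.
Running total after k=2: 0.0114448.
Order-3 term: 1/30240 · (-4.70851e-10 − (-0.000437136)) = 1.44555e-08.

S_3 ≈ 0.0114448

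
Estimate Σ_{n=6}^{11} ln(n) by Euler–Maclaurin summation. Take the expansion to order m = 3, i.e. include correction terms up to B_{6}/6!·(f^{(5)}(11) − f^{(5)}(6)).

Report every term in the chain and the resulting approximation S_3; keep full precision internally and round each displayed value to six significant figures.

∫_6^11 ln(x) dx evaluates to 10.6263.
Boundary: ½(f(6) + f(11)) = ½(1.79176 + 2.39790) = 2.09483.
Integral + boundary = 12.7211.
k=1: B_{2}/(2)! × [f^{(1)}(11) − f^{(1)}(6)] = 1/12 × (0.0909091 − 0.166667) = -0.00631313.
Partial sum through k=1: 12.7148.
k=2: B_{4}/(4)! × [f^{(3)}(11) − f^{(3)}(6)] = −1/720 × (0.00150263 − 0.00925926) = 1.07731e-05.
Partial sum through k=2: 12.7148.
k=3: B_{6}/(6)! × [f^{(5)}(11) − f^{(5)}(6)] = 1/30240 × (0.000149021 − 0.00308642) = -9.71362e-08.

S_3 ≈ 12.7148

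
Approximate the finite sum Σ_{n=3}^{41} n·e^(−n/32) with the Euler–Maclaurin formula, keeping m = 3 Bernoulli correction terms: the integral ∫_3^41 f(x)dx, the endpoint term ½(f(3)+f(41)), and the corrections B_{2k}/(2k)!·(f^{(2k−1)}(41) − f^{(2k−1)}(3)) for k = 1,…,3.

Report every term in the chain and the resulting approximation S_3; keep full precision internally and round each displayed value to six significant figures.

Integral: ∫_3^41 x·e^(−x/32) dx = 371.088.
Endpoint term: (f(3) + f(41))/2 = (2.73153 + 11.3853)/2 = 7.05841.
So far: 378.146.
k=1: B_{2}/(2)! × [f^{(1)}(41) − f^{(1)}(3)] = 1/12 × (-0.0781003 − 0.825150) = -0.0752709.
Partial sum through k=1: 378.071.
k=2: B_{4}/(4)! × [f^{(3)}(41) − f^{(3)}(3)] = −1/720 × (0.000466093 − 0.00258415) = 2.94175e-06.
Partial sum through k=2: 378.071.
k=3: B_{6}/(6)! × [f^{(5)}(41) − f^{(5)}(3)] = 1/30240 × (9.84821e-07 − 4.26025e-06) = -1.08314e-10.

S_3 ≈ 378.071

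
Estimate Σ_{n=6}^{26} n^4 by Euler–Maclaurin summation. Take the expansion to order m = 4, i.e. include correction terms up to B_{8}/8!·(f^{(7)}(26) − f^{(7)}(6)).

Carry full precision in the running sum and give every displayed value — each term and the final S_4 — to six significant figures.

S_4 ≈ 2.60964e+06

The integral term ∫_6^26 x^4 dx = 2.37472e+06.
Boundary: ½(f(6) + f(26)) = ½(1296.00 + 456976) = 229136.
So far: 2.60386e+06.
Correction k=1: B_{2}/2! · (f^{(1)}(26) − f^{(1)}(6)) = 1/12 · (70304.0 − 864.000) = 5786.67.
After k=1: 2.60964e+06.
Correction k=2: B_{4}/4! · (f^{(3)}(26) − f^{(3)}(6)) = −1/720 · (624.000 − 144.000) = -0.666667.
After k=2: 2.60964e+06.
Correction k=3: B_{6}/6! · (f^{(5)}(26) − f^{(5)}(6)) = 1/30240 · (0.00000 − 0.00000) = 0.00000.
After k=3: 2.60964e+06.
Correction k=4: B_{8}/8! · (f^{(7)}(26) − f^{(7)}(6)) = −1/1209600 · (0.00000 − 0.00000) = 0.00000.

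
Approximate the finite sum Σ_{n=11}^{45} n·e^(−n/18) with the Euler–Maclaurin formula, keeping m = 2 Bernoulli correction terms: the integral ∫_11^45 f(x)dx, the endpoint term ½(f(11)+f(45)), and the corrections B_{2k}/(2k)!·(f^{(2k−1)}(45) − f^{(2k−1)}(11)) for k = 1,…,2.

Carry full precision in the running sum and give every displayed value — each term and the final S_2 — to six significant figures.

S_2 ≈ 195.034

Integral: ∫_11^45 x·e^(−x/18) dx = 190.230.
½[f(11) + f(45)] = ½[5.97022 + 3.69382] = 4.83202.
Integral + boundary = 195.062.
Order-1 term: 1/12 · (-0.123127 − 0.211068) = -0.0278497.
Partial sum through k=1: 195.034.
Order-2 term: −1/720 · (0.000126674 − 0.00400174) = 5.38203e-06.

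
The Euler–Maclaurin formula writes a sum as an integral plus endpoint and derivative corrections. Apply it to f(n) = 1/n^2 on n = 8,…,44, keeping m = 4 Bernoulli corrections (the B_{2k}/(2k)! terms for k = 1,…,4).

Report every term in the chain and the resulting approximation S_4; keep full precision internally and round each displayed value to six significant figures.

Integral: ∫_8^44 1/x^2 dx = 0.102273.
½[f(8) + f(44)] = ½[0.0156250 + 0.000516529] = 0.00807076.
Integral + boundary = 0.110343.
Correction k=1: B_{2}/2! · (f^{(1)}(44) − f^{(1)}(8)) = 1/12 · (-2.34786e-05 − (-0.00390625)) = 0.000323564.
Partial sum through k=1: 0.110667.
Correction k=2: B_{4}/4! · (f^{(3)}(44) − f^{(3)}(8)) = −1/720 · (-1.45528e-07 − (-0.000732422)) = -1.01705e-06.
Partial sum through k=2: 0.110666.
Correction k=3: B_{6}/6! · (f^{(5)}(44) − f^{(5)}(8)) = 1/30240 · (-2.25509e-09 − (-0.000343323)) = 1.13532e-08.
Partial sum through k=3: 0.110666.
Correction k=4: B_{8}/8! · (f^{(7)}(44) − f^{(7)}(8)) = −1/1209600 · (-6.52299e-11 − (-0.000300407)) = -2.48353e-10.

S_4 ≈ 0.110666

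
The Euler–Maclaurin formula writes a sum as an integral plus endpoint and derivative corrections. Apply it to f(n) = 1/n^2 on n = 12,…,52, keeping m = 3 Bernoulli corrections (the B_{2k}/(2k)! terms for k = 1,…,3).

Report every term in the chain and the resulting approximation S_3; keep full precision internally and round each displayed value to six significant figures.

Integral: ∫_12^52 1/x^2 dx = 0.0641026.
Endpoint term: (f(12) + f(52))/2 = (0.00694444 + 0.000369822)/2 = 0.00365713.
Running total after boundary: 0.0677597.
Correction k=1: B_{2}/2! · (f^{(1)}(52) − f^{(1)}(12)) = 1/12 · (-1.42239e-05 − (-0.00115741)) = 9.52653e-05.
Partial sum through k=1: 0.0678550.
Correction k=2: B_{4}/4! · (f^{(3)}(52) − f^{(3)}(12)) = −1/720 · (-6.31240e-08 − (-9.64506e-05)) = -1.33872e-07.
Partial sum through k=2: 0.0678548.
Correction k=3: B_{6}/6! · (f^{(5)}(52) − f^{(5)}(12)) = 1/30240 · (-7.00340e-10 − (-2.00939e-05)) = 6.64457e-10.

S_3 ≈ 0.0678548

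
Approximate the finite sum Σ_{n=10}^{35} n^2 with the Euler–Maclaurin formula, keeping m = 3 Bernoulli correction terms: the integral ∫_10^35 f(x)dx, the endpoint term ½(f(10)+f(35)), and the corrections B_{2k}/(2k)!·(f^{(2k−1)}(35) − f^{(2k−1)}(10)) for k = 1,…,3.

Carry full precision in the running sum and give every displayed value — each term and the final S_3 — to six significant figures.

S_3 ≈ 14625.0

Integral: ∫_10^35 x^2 dx = 13958.3.
Endpoint term: (f(10) + f(35))/2 = (100.000 + 1225.00)/2 = 662.500.
Integral + boundary = 14620.8.
k=1: B_{2}/(2)! × [f^{(1)}(35) − f^{(1)}(10)] = 1/12 × (70.0000 − 20.0000) = 4.16667.
Partial sum through k=1: 14625.0.
k=2: B_{4}/(4)! × [f^{(3)}(35) − f^{(3)}(10)] = −1/720 × (0.00000 − 0.00000) = 0.00000.
Partial sum through k=2: 14625.0.
k=3: B_{6}/(6)! × [f^{(5)}(35) − f^{(5)}(10)] = 1/30240 × (0.00000 − 0.00000) = 0.00000.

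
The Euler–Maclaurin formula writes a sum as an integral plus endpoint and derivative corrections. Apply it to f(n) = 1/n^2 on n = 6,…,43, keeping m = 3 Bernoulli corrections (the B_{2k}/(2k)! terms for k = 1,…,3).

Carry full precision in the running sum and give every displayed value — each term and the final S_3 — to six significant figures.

S_3 ≈ 0.158335

Integral: ∫_6^43 1/x^2 dx = 0.143411.
Endpoint term: (f(6) + f(43))/2 = (0.0277778 + 0.000540833)/2 = 0.0141593.
Running total after boundary: 0.157570.
Order-1 term: 1/12 · (-2.51550e-05 − (-0.00925926)) = 0.000769509.
After k=1: 0.158340.
Order-2 term: −1/720 · (-1.63256e-07 − (-0.00308642)) = -4.28647e-06.
After k=2: 0.158335.
Order-3 term: 1/30240 · (-2.64883e-09 − (-0.00257202)) = 8.50534e-08.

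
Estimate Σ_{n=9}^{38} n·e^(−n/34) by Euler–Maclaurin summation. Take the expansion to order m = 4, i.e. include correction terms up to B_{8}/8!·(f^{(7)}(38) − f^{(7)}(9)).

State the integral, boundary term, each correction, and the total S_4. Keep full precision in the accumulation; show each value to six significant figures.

The integral term ∫_9^38 x·e^(−x/34) dx = 321.371.
Endpoint term: (f(9) + f(38))/2 = (6.90688 + 12.4278)/2 = 9.66736.
Running total after boundary: 331.038.
k=1: B_{2}/(2)! × [f^{(1)}(38) − f^{(1)}(9)] = 1/12 × (-0.0384763 − 0.564288) = -0.0502304.
After k=1: 330.988.
k=2: B_{4}/(4)! × [f^{(3)}(38) − f^{(3)}(9)] = −1/720 × (0.000532544 − 0.00181587) = 1.78240e-06.
After k=2: 330.988.
k=3: B_{6}/(6)! × [f^{(5)}(38) − f^{(5)}(9)] = 1/30240 × (9.50148e-07 − 2.71939e-06) = -5.85066e-11.
After k=3: 330.988.
k=4: B_{8}/(8)! × [f^{(7)}(38) − f^{(7)}(9)] = −1/1209600 × (1.24534e-09 − 3.34598e-09) = 1.73663e-15.

S_4 ≈ 330.988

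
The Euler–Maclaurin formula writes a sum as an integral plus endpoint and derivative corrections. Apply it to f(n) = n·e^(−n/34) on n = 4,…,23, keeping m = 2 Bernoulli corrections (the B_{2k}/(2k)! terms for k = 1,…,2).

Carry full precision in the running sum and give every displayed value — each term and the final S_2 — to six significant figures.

S_2 ≈ 170.879

Integral: ∫_4^23 x·e^(−x/34) dx = 163.306.
½[f(4) + f(23)] = ½[3.55604 + 11.6934] = 7.62471.
Running total after boundary: 170.930.
k=1: B_{2}/(2)! × [f^{(1)}(23) − f^{(1)}(4)] = 1/12 × (0.164485 − 0.784420) = -0.0516613.
Running total after k=1: 170.879.
k=2: B_{4}/(4)! × [f^{(3)}(23) − f^{(3)}(4)] = −1/720 × (0.00102189 − 0.00221664) = 1.65938e-06.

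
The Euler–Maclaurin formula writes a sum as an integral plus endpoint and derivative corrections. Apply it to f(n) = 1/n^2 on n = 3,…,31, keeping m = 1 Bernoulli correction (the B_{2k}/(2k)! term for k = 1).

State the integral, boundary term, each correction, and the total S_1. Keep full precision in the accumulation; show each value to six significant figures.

The integral term ∫_3^31 1/x^2 dx = 0.301075.
Endpoint term: (f(3) + f(31))/2 = (0.111111 + 0.00104058)/2 = 0.0560758.
So far: 0.357151.
Correction k=1: B_{2}/2! · (f^{(1)}(31) − f^{(1)}(3)) = 1/12 · (-6.71344e-05 − (-0.0740741)) = 0.00616724.

S_1 ≈ 0.363318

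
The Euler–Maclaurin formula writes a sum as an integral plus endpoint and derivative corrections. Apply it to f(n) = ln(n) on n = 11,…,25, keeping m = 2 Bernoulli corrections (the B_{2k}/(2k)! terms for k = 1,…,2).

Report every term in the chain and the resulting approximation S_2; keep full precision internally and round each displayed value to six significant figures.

Integral: ∫_11^25 ln(x) dx = 40.0950.
Endpoint term: (f(11) + f(25))/2 = (2.39790 + 3.21888)/2 = 2.80839.
So far: 42.9034.
Order-1 term: 1/12 · (0.0400000 − 0.0909091) = -0.00424242.
Running total after k=1: 42.8992.
Order-2 term: −1/720 · (0.000128000 − 0.00150263) = 1.90921e-06.

S_2 ≈ 42.8992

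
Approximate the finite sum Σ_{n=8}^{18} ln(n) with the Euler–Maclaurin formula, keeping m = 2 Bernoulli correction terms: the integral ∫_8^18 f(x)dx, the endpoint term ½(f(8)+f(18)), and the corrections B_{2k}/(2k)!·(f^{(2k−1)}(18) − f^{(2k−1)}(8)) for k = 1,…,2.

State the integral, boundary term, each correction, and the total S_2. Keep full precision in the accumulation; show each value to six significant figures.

∫_8^18 ln(x) dx evaluates to 25.3912.
½[f(8) + f(18)] = ½[2.07944 + 2.89037] = 2.48491.
Integral + boundary = 27.8761.
Correction k=1: B_{2}/2! · (f^{(1)}(18) − f^{(1)}(8)) = 1/12 · (0.0555556 − 0.125000) = -0.00578704.
Partial sum through k=1: 27.8703.
Correction k=2: B_{4}/4! · (f^{(3)}(18) − f^{(3)}(8)) = −1/720 · (0.000342936 − 0.00390625) = 4.94905e-06.

S_2 ≈ 27.8703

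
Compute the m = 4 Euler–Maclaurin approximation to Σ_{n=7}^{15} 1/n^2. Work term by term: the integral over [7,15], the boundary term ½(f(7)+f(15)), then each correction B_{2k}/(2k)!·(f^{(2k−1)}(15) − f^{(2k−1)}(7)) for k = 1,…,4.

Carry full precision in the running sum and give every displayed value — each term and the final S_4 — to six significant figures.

Integral: ∫_7^15 1/x^2 dx = 0.0761905.
Endpoint term: (f(7) + f(15))/2 = (0.0204082 + 0.00444444)/2 = 0.0124263.
So far: 0.0886168.
k=1: B_{2}/(2)! × [f^{(1)}(15) − f^{(1)}(7)] = 1/12 × (-0.000592593 − (-0.00583090)) = 0.000436526.
After k=1: 0.0890533.
k=2: B_{4}/(4)! × [f^{(3)}(15) − f^{(3)}(7)] = −1/720 × (-3.16049e-05 − (-0.00142798)) = -1.93940e-06.
After k=2: 0.0890514.
k=3: B_{6}/(6)! × [f^{(5)}(15) − f^{(5)}(7)] = 1/30240 × (-4.21399e-06 − (-0.000874271)) = 2.87717e-08.
After k=3: 0.0890514.
k=4: B_{8}/(8)! × [f^{(7)}(15) − f^{(7)}(7)] = −1/1209600 × (-1.04882e-06 − (-0.000999167)) = -8.25164e-10.

S_4 ≈ 0.0890514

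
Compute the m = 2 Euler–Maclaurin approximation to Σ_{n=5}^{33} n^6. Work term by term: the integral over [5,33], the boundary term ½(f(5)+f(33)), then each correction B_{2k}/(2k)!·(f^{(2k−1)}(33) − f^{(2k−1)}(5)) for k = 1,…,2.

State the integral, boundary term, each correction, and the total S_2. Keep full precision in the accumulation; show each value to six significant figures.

∫_5^33 x^6 dx evaluates to 6.08834e+09.
Endpoint term: (f(5) + f(33))/2 = (15625.0 + 1.29147e+09)/2 = 6.45742e+08.
So far: 6.73408e+09.
Order-1 term: 1/12 · (2.34812e+08 − 18750.0) = 1.95661e+07.
After k=1: 6.75365e+09.
Order-2 term: −1/720 · (4.31244e+06 − 15000.0) = -5968.67.

S_2 ≈ 6.75364e+09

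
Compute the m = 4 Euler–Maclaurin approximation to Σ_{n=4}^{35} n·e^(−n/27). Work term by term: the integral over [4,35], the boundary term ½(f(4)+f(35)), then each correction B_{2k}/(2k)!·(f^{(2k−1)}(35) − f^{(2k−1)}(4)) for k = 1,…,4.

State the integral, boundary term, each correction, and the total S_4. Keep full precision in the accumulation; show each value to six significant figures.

S_4 ≈ 270.281

∫_4^35 x·e^(−x/27) dx evaluates to 263.837.
½[f(4) + f(35)] = ½[3.44921 + 9.57401] = 6.51161.
Integral + boundary = 270.348.
k=1: B_{2}/(2)! × [f^{(1)}(35) − f^{(1)}(4)] = 1/12 × (-0.0810498 − 0.734555) = -0.0679670.
Running total after k=1: 270.281.
k=2: B_{4}/(4)! × [f^{(3)}(35) − f^{(3)}(4)] = −1/720 × (0.000639282 − 0.00337334) = 3.79730e-06.
Running total after k=2: 270.281.
k=3: B_{6}/(6)! × [f^{(5)}(35) − f^{(5)}(4)] = 1/30240 × (1.90637e-06 − 7.87250e-06) = -1.97293e-10.
Running total after k=3: 270.281.
k=4: B_{8}/(8)! × [f^{(7)}(35) − f^{(7)}(4)] = −1/1209600 × (4.02717e-09 − 1.52505e-08) = 9.27859e-15.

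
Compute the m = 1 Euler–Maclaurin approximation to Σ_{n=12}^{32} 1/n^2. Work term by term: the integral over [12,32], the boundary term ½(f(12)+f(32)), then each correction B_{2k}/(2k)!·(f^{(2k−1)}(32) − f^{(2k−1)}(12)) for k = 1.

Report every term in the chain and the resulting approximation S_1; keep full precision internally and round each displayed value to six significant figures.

The integral term ∫_12^32 1/x^2 dx = 0.0520833.
½[f(12) + f(32)] = ½[0.00694444 + 0.000976562] = 0.00396050.
Running total after boundary: 0.0560438.
Order-1 term: 1/12 · (-6.10352e-05 − (-0.00115741)) = 9.13644e-05.

S_1 ≈ 0.0561352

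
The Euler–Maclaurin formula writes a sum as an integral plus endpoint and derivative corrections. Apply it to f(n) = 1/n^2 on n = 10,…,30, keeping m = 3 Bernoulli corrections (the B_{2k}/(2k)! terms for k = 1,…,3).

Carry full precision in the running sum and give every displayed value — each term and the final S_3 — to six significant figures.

S_3 ≈ 0.0723824

∫_10^30 1/x^2 dx evaluates to 0.0666667.
½[f(10) + f(30)] = ½[0.0100000 + 0.00111111] = 0.00555556.
So far: 0.0722222.
Correction k=1: B_{2}/2! · (f^{(1)}(30) − f^{(1)}(10)) = 1/12 · (-7.40741e-05 − (-0.00200000)) = 0.000160494.
Partial sum through k=1: 0.0723827.
Correction k=2: B_{4}/4! · (f^{(3)}(30) − f^{(3)}(10)) = −1/720 · (-9.87654e-07 − (-0.000240000)) = -3.31962e-07.
Partial sum through k=2: 0.0723824.
Correction k=3: B_{6}/6! · (f^{(5)}(30) − f^{(5)}(10)) = 1/30240 · (-3.29218e-08 − (-7.20000e-05)) = 2.37986e-09.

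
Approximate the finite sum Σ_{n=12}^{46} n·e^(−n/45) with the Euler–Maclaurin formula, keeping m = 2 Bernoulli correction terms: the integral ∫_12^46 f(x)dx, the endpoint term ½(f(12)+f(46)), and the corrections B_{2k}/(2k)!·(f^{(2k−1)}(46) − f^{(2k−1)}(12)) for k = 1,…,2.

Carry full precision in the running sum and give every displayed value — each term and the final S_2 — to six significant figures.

S_2 ≈ 504.071

∫_12^46 x·e^(−x/45) dx evaluates to 491.248.
½[f(12) + f(46)] = ½[9.19114 + 16.5505] = 12.8708.
So far: 504.119.
k=1: B_{2}/(2)! × [f^{(1)}(46) − f^{(1)}(12)] = 1/12 × (-0.00799543 − 0.561681) = -0.0474730.
After k=1: 504.071.
k=2: B_{4}/(4)! × [f^{(3)}(46) − f^{(3)}(12)] = −1/720 × (0.000351404 − 0.00103385) = 9.47835e-07.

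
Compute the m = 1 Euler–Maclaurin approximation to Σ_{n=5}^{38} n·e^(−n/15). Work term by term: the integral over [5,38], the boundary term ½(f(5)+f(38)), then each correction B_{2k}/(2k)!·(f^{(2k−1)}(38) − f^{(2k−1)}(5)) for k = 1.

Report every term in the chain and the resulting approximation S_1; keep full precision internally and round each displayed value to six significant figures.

S_1 ≈ 155.091

The integral term ∫_5^38 x·e^(−x/15) dx = 151.841.
½[f(5) + f(38)] = ½[3.58266 + 3.01697] = 3.29981.
So far: 155.141.
Order-1 term: 1/12 · (-0.121737 − 0.477688) = -0.0499521.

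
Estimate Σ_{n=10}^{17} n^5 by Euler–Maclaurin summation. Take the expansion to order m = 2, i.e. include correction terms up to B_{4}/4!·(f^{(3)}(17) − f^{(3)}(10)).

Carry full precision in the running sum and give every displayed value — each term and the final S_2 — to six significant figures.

Integral: ∫_10^17 x^5 dx = 3.85626e+06.
½[f(10) + f(17)] = ½[100000 + 1.41986e+06] = 759928.
Running total after boundary: 4.61619e+06.
k=1: B_{2}/(2)! × [f^{(1)}(17) − f^{(1)}(10)] = 1/12 × (417605 − 50000.0) = 30633.8.
Partial sum through k=1: 4.64682e+06.
k=2: B_{4}/(4)! × [f^{(3)}(17) − f^{(3)}(10)] = −1/720 × (17340.0 − 6000.00) = -15.7500.

S_2 ≈ 4.64681e+06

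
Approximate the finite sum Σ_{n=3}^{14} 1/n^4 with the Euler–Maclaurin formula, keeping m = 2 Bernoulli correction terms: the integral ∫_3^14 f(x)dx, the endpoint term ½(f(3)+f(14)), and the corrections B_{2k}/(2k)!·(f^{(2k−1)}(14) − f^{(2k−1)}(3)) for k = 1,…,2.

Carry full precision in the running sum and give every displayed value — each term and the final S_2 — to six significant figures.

Integral: ∫_3^14 1/x^4 dx = 0.0122242.
Boundary: ½(f(3) + f(14)) = ½(0.0123457 + 2.60308e-05) = 0.00618585.
So far: 0.0184101.
k=1: B_{2}/(2)! × [f^{(1)}(14) − f^{(1)}(3)] = 1/12 × (-7.43738e-06 − (-0.0164609)) = 0.00137112.
Partial sum through k=1: 0.0197812.
k=2: B_{4}/(4)! × [f^{(3)}(14) − f^{(3)}(3)] = −1/720 × (-1.13837e-06 − (-0.0548697)) = -7.62063e-05.

S_2 ≈ 0.0197050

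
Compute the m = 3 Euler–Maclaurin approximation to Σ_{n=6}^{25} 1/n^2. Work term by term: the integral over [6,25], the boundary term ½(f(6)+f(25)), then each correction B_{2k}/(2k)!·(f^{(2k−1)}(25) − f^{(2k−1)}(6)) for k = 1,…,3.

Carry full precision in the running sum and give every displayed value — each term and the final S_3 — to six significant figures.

S_3 ≈ 0.142112

∫_6^25 1/x^2 dx evaluates to 0.126667.
½[f(6) + f(25)] = ½[0.0277778 + 0.00160000] = 0.0146889.
So far: 0.141356.
k=1: B_{2}/(2)! × [f^{(1)}(25) − f^{(1)}(6)] = 1/12 × (-0.000128000 − (-0.00925926)) = 0.000760938.
Partial sum through k=1: 0.142116.
k=2: B_{4}/(4)! × [f^{(3)}(25) − f^{(3)}(6)] = −1/720 × (-2.45760e-06 − (-0.00308642)) = -4.28328e-06.
Partial sum through k=2: 0.142112.
k=3: B_{6}/(6)! × [f^{(5)}(25) − f^{(5)}(6)] = 1/30240 × (-1.17965e-07 − (-0.00257202)) = 8.50496e-08.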